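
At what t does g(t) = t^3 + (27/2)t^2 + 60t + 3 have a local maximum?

-5

g'(t) = 3t^2 + 27t + 60 = 0 at t = -5, -4.
Second-derivative test with g''(t) = 6t + 27: g''(-5) = -3 < 0 ⇒ local maximum; g''(-4) = 3 > 0 ⇒ local minimum.
Thus g has its local maximum at t = -5, with value -169/2.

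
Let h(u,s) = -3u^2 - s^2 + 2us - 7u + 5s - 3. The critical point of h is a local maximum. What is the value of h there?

15/4

∂h/∂u = -6u + 2s - 7 = 0 and ∂h/∂s = 2u - 2s + 5 = 0, so (u, s) = (-1/2, 2).
The Hessian has h_{uu} = -6, h_{ss} = -2, h_{us} = 2, giving D = 8 > 0 with h_{uu} < 0, so the point is a local maximum.
h(-1/2, 2) = 15/4.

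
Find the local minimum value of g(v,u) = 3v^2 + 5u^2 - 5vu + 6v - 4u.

∂g/∂v = 6v - 5u + 6 = 0 and ∂g/∂u = -5v + 10u - 4 = 0, so (v, u) = (-8/7, -6/35).
The Hessian has g_{vv} = 6, g_{uu} = 10, g_{vu} = -5, giving D = 35 > 0 with g_{vv} > 0, so the point is a local minimum.
g(-8/7, -6/35) = -108/35.

-108/35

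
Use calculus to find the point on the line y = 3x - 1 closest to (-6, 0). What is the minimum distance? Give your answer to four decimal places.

Minimize D(x)^2 = (x + 6)^2 + (3x - 1)^2.
d/dx[D^2] = 2(x + 6) + 2·3·(3x - 1) = 0 ⇒ x = -3/10.
Then y = -19/10 and the distance is √(361/10) ≈ 6.0083.

6.0083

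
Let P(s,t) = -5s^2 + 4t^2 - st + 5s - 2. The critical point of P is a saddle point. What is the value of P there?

-62/81

∂P/∂s = -10s - t + 5 = 0 and ∂P/∂t = -s + 8t = 0, so (s, t) = (40/81, 5/81).
The Hessian has P_{ss} = -10, P_{tt} = 8, P_{st} = -1, giving D = -81 < 0, so the point is a saddle point.
P(40/81, 5/81) = -62/81.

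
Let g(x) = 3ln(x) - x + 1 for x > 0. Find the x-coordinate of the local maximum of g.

g'(x) = 3/x − 1 = 0 gives x = 3.
g''(x) = -3/x², which is negative for x > 0, so this is a local maximum.
g(3) = 3·ln(3) - 3 + 1 ≈ 1.2958.

3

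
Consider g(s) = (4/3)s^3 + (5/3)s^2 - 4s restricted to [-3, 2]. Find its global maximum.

28/3

The derivative is 4s^2 + (10/3)s - 4, which vanishes at s = -3/2 and s = 2/3.
Compare values at every candidate in [-3, 2]: g(-3) = -9; g(-3/2) = 21/4; g(2/3) = -124/81; g(2) = 28/3.
Hence the absolute maximum is 28/3 at s = 2.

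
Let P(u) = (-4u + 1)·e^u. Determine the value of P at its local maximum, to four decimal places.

P'(u) = (-4)·e^u + (-4u + 1)·1·e^u = (-4u - 3)·e^u. Since e^u > 0, the only critical point is u = -3/4.
P''(-3/4) has the same sign as -4 < 0, so this is a local maximum.
P(-3/4) = (4)·e^(-3/4) ≈ 1.8895.

1.8895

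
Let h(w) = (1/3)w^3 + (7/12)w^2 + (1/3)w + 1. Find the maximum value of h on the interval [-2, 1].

9/4

h'(w) = w^2 + (7/6)w + 1/3, which vanishes at w = -2/3 and w = -1/2.
Evaluating at the critical points and endpoints: h(-2) = 0; h(-2/3) = 76/81; h(-1/2) = 15/16; h(1) = 9/4.
Hence the absolute maximum is 9/4 at w = 1.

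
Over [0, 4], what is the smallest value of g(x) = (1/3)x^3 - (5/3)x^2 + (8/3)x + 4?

4

The derivative is x^2 - (10/3)x + 8/3, which vanishes at x = 4/3 and x = 2.
Candidates: g(0) = 4,  g(4/3) = 436/81,  g(2) = 16/3,  g(4) = 28/3.
So the minimum is g(0) = 4.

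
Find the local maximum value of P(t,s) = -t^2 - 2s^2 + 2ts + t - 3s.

∂P/∂t = -2t + 2s + 1 = 0 and ∂P/∂s = 2t - 4s - 3 = 0, so (t, s) = (-1/2, -1).
The Hessian has P_{tt} = -2, P_{ss} = -4, P_{ts} = 2, giving D = 4 > 0 with P_{tt} < 0, so the point is a local maximum.
P(-1/2, -1) = 5/4.

5/4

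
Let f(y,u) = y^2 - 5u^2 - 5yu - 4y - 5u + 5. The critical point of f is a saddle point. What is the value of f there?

∂f/∂y = 2y - 5u - 4 = 0 and ∂f/∂u = -5y - 10u - 5 = 0, so (y, u) = (1/3, -2/3).
The Hessian has f_{yy} = 2, f_{uu} = -10, f_{yu} = -5, giving D = -45 < 0, so the point is a saddle point.
f(1/3, -2/3) = 6.

6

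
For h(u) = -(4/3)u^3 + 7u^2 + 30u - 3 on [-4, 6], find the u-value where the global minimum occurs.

h'(u) = -4u^2 + 14u + 30, which vanishes at u = -3/2 and u = 5.
Evaluating at the critical points and endpoints: h(-4) = 223/3,  h(-3/2) = -111/4,  h(5) = 466/3,  h(6) = 141.
The minimum over the interval is -111/4, attained at u = -3/2.

-3/2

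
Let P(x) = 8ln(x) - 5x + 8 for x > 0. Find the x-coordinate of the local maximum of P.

8/5

P'(x) = 8/x − 5 = 0 gives x = 8/5.
P''(x) = -8/x², which is negative for x > 0, so this is a local maximum.
P(8/5) = 8·ln(8/5) - 8 + 8 ≈ 3.7600.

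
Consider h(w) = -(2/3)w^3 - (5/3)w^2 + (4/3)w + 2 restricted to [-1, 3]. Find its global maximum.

Differentiating, h'(w) = -2w^2 - (10/3)w + 4/3; whose only zero in [-1, 3] is w = 1/3.
Evaluating at the critical points and endpoints: h(-1) = -1/3,  h(1/3) = 181/81,  h(3) = -27.
Hence the absolute maximum is 181/81 at w = 1/3.

181/81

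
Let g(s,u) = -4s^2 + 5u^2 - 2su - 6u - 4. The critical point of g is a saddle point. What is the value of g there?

-40/7

∂g/∂s = -8s - 2u = 0 and ∂g/∂u = -2s + 10u - 6 = 0, so (s, u) = (-1/7, 4/7).
The Hessian has g_{ss} = -8, g_{uu} = 10, g_{su} = -2, giving D = -84 < 0, so the point is a saddle point.
g(-1/7, 4/7) = -40/7.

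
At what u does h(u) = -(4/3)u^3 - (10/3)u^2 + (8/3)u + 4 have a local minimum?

Critical points: h'(u) = -4u^2 - (20/3)u + 8/3 vanishes at u = -2, 1/3.
Second-derivative test with h''(u) = -8u - 20/3: h''(-2) = 28/3 > 0 ⇒ local minimum; h''(1/3) = -28/3 < 0 ⇒ local maximum.
The local minimum is h(-2) = -4.

-2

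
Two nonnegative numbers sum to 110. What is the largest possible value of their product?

3025

With x + y = 110, the product is P(x) = x(110 − x).
P'(x) = 110 − 2x = 0 gives x = 55; P'' = −2 < 0, so this is the maximum.
P = 55·55 = 3025.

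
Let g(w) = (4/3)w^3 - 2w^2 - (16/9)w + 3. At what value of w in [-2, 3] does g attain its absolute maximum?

The derivative is 4w^2 - 4w - 16/9, which vanishes at w = -1/3 and w = 4/3.
Evaluating at the critical points and endpoints: g(-2) = -109/9,  g(-1/3) = 269/81,  g(4/3) = 19/81,  g(3) = 47/3.
Hence the absolute maximum is 47/3 at w = 3.

3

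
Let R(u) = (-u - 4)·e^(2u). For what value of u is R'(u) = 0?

Differentiating with the product rule gives R'(u) = (-2u - 9)·e^(2u). Since e^(2u) > 0, the only critical point is u = -9/2.
R''(-9/2) has the same sign as -2 < 0, so this is a local maximum.
R(-9/2) = (1/2)·e^(-9) ≈ 0.0001.

-9/2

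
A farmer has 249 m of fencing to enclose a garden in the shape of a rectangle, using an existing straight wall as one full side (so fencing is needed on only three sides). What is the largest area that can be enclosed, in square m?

Let the sides perpendicular to the wall have length x and the parallel side y, so 2x + y = 249 and the area is A = xy = x(249 − 2x).
A'(x) = 249 − 4x = 0 gives x = 249/4, and A''(x) = −4 < 0 confirms a maximum.
Then y = 249 − 2·249/4 = 249/2 and A = 62001/8.

62001/8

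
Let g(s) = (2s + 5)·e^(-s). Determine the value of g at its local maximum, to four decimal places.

8.9634

By the product rule, g'(s) = (-2s - 3)·e^(-s). Since e^(-s) > 0, the only critical point is s = -3/2.
g''(-3/2) has the same sign as -2 < 0, so this is a local maximum.
g(-3/2) = (2)·e^(3/2) ≈ 8.9634.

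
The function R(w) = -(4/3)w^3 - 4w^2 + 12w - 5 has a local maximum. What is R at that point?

5/3

R'(w) = -4w^2 - 8w + 12 = 0 at w = -3, 1.
R''(w) = -8w - 8. R''(-3) = 16 > 0 ⇒ local minimum; R''(1) = -16 < 0 ⇒ local maximum.
Thus R has its local maximum at w = 1, with value 5/3.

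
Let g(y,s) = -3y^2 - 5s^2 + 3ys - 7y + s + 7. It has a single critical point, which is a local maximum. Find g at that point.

584/51

∂g/∂y = -6y + 3s - 7 = 0 and ∂g/∂s = 3y - 10s + 1 = 0, so (y, s) = (-67/51, -5/17).
The Hessian has g_{yy} = -6, g_{ss} = -10, g_{ys} = 3, giving D = 51 > 0 with g_{yy} < 0, so the point is a local maximum.
g(-67/51, -5/17) = 584/51.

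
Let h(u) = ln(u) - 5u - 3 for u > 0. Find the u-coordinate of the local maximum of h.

h'(u) = 1/u − 5 = 0 gives u = 1/5.
h''(u) = -1/u², which is negative for u > 0, so this is a local maximum.
h(1/5) = 1·ln(1/5) - 1 - 3 ≈ -5.6094.

1/5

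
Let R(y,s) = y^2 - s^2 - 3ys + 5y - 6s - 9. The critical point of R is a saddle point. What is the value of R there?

-196/13

∂R/∂y = 2y - 3s + 5 = 0 and ∂R/∂s = -3y - 2s - 6 = 0, so (y, s) = (-28/13, 3/13).
The Hessian has R_{yy} = 2, R_{ss} = -2, R_{ys} = -3, giving D = -13 < 0, so the point is a saddle point.
R(-28/13, 3/13) = -196/13.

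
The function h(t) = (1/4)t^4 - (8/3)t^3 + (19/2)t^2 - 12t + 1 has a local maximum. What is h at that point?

-5/4

Critical points: h'(t) = t^3 - 8t^2 + 19t - 12 vanishes at t = 1, 3, 4.
Second-derivative test with h''(t) = 3t^2 - 16t + 19: h''(1) = 6 > 0 ⇒ local minimum; h''(3) = -2 < 0 ⇒ local maximum; h''(4) = 3 > 0 ⇒ local minimum.
So the local maximum value is h(3) = -5/4.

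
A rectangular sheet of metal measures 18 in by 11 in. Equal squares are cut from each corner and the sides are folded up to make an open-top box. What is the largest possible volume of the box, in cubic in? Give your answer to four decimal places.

197.4781

With cut size x, the volume is V(x) = x(18 − 2x)(11 − 2x) for 0 < x < 5.5.
V'(x) = 12x^2 − 116x + 198. Setting V'(x) = 0 gives x ≈ 2.2140 (the root in (0, 5.5)).
V''(x) = 24x − 116 is negative there, so this is the maximum; V ≈ 197.4781.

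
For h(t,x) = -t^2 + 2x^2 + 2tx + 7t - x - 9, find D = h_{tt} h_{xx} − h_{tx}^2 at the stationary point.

-12

∂h/∂t = -2t + 2x + 7 = 0 and ∂h/∂x = 2t + 4x - 1 = 0, so (t, x) = (5/2, -1).
The Hessian has h_{tt} = -2, h_{xx} = 4, h_{tx} = 2, giving D = -12 < 0, so the point is a saddle point.
D = (-2)·(4) − (2)^2 = -12.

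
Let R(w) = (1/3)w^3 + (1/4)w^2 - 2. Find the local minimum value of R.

-2

R'(w) = w^2 + (1/2)w = 0 at w = -1/2, 0.
Since R''(w) = 2w + 1/2, we get R''(-1/2) = -1/2 < 0 ⇒ local maximum; R''(0) = 1/2 > 0 ⇒ local minimum.
So the local minimum value is R(0) = -2.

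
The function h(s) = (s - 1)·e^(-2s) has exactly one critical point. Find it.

By the product rule, h'(s) = (-2s + 3)·e^(-2s). Since e^(-2s) > 0, the only critical point is s = 3/2.
h''(3/2) has the same sign as -2 < 0, so this is a local maximum.
h(3/2) = (1/2)·e^(-3) ≈ 0.0249.

3/2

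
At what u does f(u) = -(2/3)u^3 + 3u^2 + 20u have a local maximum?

f'(u) = -2u^2 + 6u + 20. Setting f'(u) = 0 gives u ∈ {-2, 5}.
f''(u) = -4u + 6. f''(-2) = 14 > 0 ⇒ local minimum; f''(5) = -14 < 0 ⇒ local maximum.
The local maximum is f(5) = 275/3.

5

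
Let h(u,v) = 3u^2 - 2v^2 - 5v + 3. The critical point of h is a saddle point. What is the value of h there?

∂h/∂u = 6u = 0 and ∂h/∂v = -4v - 5 = 0, so (u, v) = (0, -5/4).
The Hessian has h_{uu} = 6, h_{vv} = -4, h_{uv} = 0, giving D = -24 < 0, so the point is a saddle point.
h(0, -5/4) = 49/8.

49/8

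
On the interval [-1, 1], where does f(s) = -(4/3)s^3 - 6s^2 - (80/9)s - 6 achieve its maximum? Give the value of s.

-1

The derivative is -4s^2 - 12s - 80/9, which has no zeros in [-1, 1].
Compare values at every candidate in [-1, 1]: f(-1) = -16/9,  f(1) = -200/9.
So the maximum is f(-1) = -16/9.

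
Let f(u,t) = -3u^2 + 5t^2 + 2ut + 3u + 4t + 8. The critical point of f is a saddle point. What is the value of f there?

∂f/∂u = -6u + 2t + 3 = 0 and ∂f/∂t = 2u + 10t + 4 = 0, so (u, t) = (11/32, -15/32).
The Hessian has f_{uu} = -6, f_{tt} = 10, f_{ut} = 2, giving D = -64 < 0, so the point is a saddle point.
f(11/32, -15/32) = 485/64.

485/64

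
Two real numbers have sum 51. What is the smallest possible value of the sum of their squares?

With a + b = 51, a^2 + b^2 = a^2 + (51 − a)^2.
The derivative 2a − 2(51 − a) = 4a − 102 vanishes at a = 51/2; second derivative 4 > 0, a minimum.
The minimum is 2·(51/2)^2 = 2601/2.

2601/2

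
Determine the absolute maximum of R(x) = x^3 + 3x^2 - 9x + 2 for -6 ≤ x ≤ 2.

R'(x) = 3x^2 + 6x - 9, which vanishes at x = -3 and x = 1.
Candidates: R(-6) = -52; R(-3) = 29; R(1) = -3; R(2) = 4.
The maximum over the interval is 29, attained at x = -3.

29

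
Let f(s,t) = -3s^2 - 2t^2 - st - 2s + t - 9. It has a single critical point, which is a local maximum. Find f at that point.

-194/23

∂f/∂s = -6s - t - 2 = 0 and ∂f/∂t = -s - 4t + 1 = 0, so (s, t) = (-9/23, 8/23).
The Hessian has f_{ss} = -6, f_{tt} = -4, f_{st} = -1, giving D = 23 > 0 with f_{ss} < 0, so the point is a local maximum.
f(-9/23, 8/23) = -194/23.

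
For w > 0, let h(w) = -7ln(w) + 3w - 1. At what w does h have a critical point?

7/3

h'(w) = -7/w + 3 = 0 gives w = 7/3.
h''(w) = 7/w², which is positive for w > 0, so this is a local minimum.
h(7/3) = -7·ln(7/3) + 7 - 1 ≈ 0.0689.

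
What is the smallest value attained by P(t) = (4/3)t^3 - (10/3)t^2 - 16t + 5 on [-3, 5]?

P'(t) = 4t^2 - (20/3)t - 16, which vanishes at t = -4/3 and t = 3.
Candidates: P(-3) = -13, P(-4/3) = 1397/81, P(3) = -37, P(5) = 25/3.
Hence the absolute minimum is -37 at t = 3.

-37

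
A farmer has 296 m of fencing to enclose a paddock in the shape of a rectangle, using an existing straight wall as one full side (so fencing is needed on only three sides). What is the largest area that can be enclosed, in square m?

10952

Let the sides perpendicular to the wall have length x and the parallel side y, so 2x + y = 296 and the area is A = xy = x(296 − 2x).
A'(x) = 296 − 4x = 0 gives x = 74, and A''(x) = −4 < 0 confirms a maximum.
Then y = 296 − 2·74 = 148 and A = 10952.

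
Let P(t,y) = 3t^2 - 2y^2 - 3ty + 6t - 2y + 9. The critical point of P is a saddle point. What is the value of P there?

∂P/∂t = 6t - 3y + 6 = 0 and ∂P/∂y = -3t - 4y - 2 = 0, so (t, y) = (-10/11, 2/11).
The Hessian has P_{tt} = 6, P_{yy} = -4, P_{ty} = -3, giving D = -33 < 0, so the point is a saddle point.
P(-10/11, 2/11) = 67/11.

67/11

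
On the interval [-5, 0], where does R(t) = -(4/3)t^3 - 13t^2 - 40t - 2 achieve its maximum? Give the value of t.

-5

Differentiating, R'(t) = -4t^2 - 26t - 40; which vanishes at t = -4 and t = -5/2.
Candidates: R(-5) = 119/3, R(-4) = 106/3, R(-5/2) = 451/12, R(0) = -2.
The maximum over the interval is 119/3, attained at t = -5.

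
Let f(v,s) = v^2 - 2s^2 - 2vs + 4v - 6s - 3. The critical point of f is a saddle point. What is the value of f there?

∂f/∂v = 2v - 2s + 4 = 0 and ∂f/∂s = -2v - 4s - 6 = 0, so (v, s) = (-7/3, -1/3).
The Hessian has f_{vv} = 2, f_{ss} = -4, f_{vs} = -2, giving D = -12 < 0, so the point is a saddle point.
f(-7/3, -1/3) = -20/3.

-20/3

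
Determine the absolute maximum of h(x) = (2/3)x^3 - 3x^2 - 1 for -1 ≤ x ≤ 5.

The derivative is 2x^2 - 6x, which vanishes at x = 0 and x = 3.
Evaluating at the critical points and endpoints: h(-1) = -14/3,  h(0) = -1,  h(3) = -10,  h(5) = 22/3.
The maximum over the interval is 22/3, attained at x = 5.

22/3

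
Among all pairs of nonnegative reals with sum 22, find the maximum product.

With x + y = 22, the product is P(x) = x(22 − x).
P'(x) = 22 − 2x = 0 gives x = 11; P'' = −2 < 0, so this is the maximum.
P = 11·11 = 121.

121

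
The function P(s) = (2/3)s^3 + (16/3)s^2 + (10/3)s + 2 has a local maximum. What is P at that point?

P'(s) = 2s^2 + (32/3)s + 10/3. Setting P'(s) = 0 gives s ∈ {-5, -1/3}.
Since P''(s) = 4s + 32/3, we get P''(-5) = -28/3 < 0 ⇒ local maximum; P''(-1/3) = 28/3 > 0 ⇒ local minimum.
Thus P has its local maximum at s = -5, with value 106/3.

106/3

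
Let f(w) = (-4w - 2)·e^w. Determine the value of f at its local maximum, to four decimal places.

0.8925

By the product rule, f'(w) = (-4w - 6)·e^w. Since e^w > 0, the only critical point is w = -3/2.
f''(-3/2) has the same sign as -4 < 0, so this is a local maximum.
f(-3/2) = (4)·e^(-3/2) ≈ 0.8925.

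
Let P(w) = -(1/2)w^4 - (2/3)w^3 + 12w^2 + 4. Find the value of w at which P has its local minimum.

0

P'(w) = -2w^3 - 2w^2 + 24w. Setting P'(w) = 0 gives w ∈ {-4, 0, 3}.
Second-derivative test with P''(w) = -6w^2 - 4w + 24: P''(-4) = -56 < 0 ⇒ local maximum; P''(0) = 24 > 0 ⇒ local minimum; P''(3) = -42 < 0 ⇒ local maximum.
The local minimum is P(0) = 4.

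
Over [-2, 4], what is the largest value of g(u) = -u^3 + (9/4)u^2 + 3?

20

g'(u) = -3u^2 + (9/2)u, which vanishes at u = 0 and u = 3/2.
Compare values at every candidate in [-2, 4]: g(-2) = 20,  g(0) = 3,  g(3/2) = 75/16,  g(4) = -25.
Hence the absolute maximum is 20 at u = -2.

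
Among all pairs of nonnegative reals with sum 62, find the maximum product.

With x + y = 62, the product is P(x) = x(62 − x).
P'(x) = 62 − 2x = 0 gives x = 31; P'' = −2 < 0, so this is the maximum.
P = 31·31 = 961.

961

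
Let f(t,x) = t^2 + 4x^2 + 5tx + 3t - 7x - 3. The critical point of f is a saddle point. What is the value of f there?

∂f/∂t = 2t + 5x + 3 = 0 and ∂f/∂x = 5t + 8x - 7 = 0, so (t, x) = (59/9, -29/9).
The Hessian has f_{tt} = 2, f_{xx} = 8, f_{tx} = 5, giving D = -9 < 0, so the point is a saddle point.
f(59/9, -29/9) = 163/9.

163/9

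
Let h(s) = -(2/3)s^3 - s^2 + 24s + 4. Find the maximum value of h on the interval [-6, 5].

49

The derivative is -2s^2 - 2s + 24, which vanishes at s = -4 and s = 3.
Compare values at every candidate in [-6, 5]: h(-6) = -32, h(-4) = -196/3, h(3) = 49, h(5) = 47/3.
The maximum over the interval is 49, attained at s = 3.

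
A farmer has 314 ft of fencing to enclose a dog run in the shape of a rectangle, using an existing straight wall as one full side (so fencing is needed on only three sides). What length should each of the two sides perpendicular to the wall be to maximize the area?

Let the sides perpendicular to the wall have length x and the parallel side y, so 2x + y = 314 and the area is A = xy = x(314 − 2x).
A'(x) = 314 − 4x = 0 gives x = 157/2, and A''(x) = −4 < 0 confirms a maximum.
Then y = 314 − 2·157/2 = 157 and A = 24649/2.

157/2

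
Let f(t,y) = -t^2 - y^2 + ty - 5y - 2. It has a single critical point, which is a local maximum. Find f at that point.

19/3

∂f/∂t = -2t + y = 0 and ∂f/∂y = t - 2y - 5 = 0, so (t, y) = (-5/3, -10/3).
The Hessian has f_{tt} = -2, f_{yy} = -2, f_{ty} = 1, giving D = 3 > 0 with f_{tt} < 0, so the point is a local maximum.
f(-5/3, -10/3) = 19/3.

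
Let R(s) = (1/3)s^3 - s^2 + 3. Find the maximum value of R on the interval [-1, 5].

The derivative is s^2 - 2s, which vanishes at s = 0 and s = 2.
Evaluating at the critical points and endpoints: R(-1) = 5/3, R(0) = 3, R(2) = 5/3, R(5) = 59/3.
Hence the absolute maximum is 59/3 at s = 5.

59/3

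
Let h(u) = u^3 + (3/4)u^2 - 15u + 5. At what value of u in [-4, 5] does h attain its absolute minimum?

2

The derivative is 3u^2 + (3/2)u - 15, which vanishes at u = -5/2 and u = 2.
Evaluating at the critical points and endpoints: h(-4) = 13; h(-5/2) = 505/16; h(2) = -14; h(5) = 295/4.
The minimum over the interval is -14, attained at u = 2.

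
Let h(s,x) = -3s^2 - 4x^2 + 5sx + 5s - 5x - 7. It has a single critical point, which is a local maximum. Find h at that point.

∂h/∂s = -6s + 5x + 5 = 0 and ∂h/∂x = 5s - 8x - 5 = 0, so (s, x) = (15/23, -5/23).
The Hessian has h_{ss} = -6, h_{xx} = -8, h_{sx} = 5, giving D = 23 > 0 with h_{ss} < 0, so the point is a local maximum.
h(15/23, -5/23) = -111/23.

-111/23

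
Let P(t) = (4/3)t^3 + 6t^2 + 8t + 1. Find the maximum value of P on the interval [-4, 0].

1

P'(t) = 4t^2 + 12t + 8, which vanishes at t = -2 and t = -1.
Compare values at every candidate in [-4, 0]: P(-4) = -61/3; P(-2) = -5/3; P(-1) = -7/3; P(0) = 1.
The maximum over the interval is 1, attained at t = 0.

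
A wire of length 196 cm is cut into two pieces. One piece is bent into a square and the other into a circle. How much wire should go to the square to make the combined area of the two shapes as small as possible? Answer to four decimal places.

109.7794

Let x be the length used for the square. Square side x/4; circle radius (196−x)/(2π).
A(x) = (x/4)² + π·((196−x)/(2π))² = x²/16 + (196−x)²/(4π) for 0 ≤ x ≤ 196. A'(x) = x/8 − (196−x)/(2π) = 0 gives x = 4·196/(π+4) ≈ 109.7794.
A'' = 1/8 + 1/(2π) > 0, so this gives the minimum combined area; x ≈ 109.7794 cm to the square.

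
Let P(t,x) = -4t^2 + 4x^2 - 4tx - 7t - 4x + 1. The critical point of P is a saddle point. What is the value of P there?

81/20

∂P/∂t = -8t - 4x - 7 = 0 and ∂P/∂x = -4t + 8x - 4 = 0, so (t, x) = (-9/10, 1/20).
The Hessian has P_{tt} = -8, P_{xx} = 8, P_{tx} = -4, giving D = -80 < 0, so the point is a saddle point.
P(-9/10, 1/20) = 81/20.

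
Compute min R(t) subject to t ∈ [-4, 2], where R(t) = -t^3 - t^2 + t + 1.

R'(t) = -3t^2 - 2t + 1, which vanishes at t = -1 and t = 1/3.
Evaluating at the critical points and endpoints: R(-4) = 45, R(-1) = 0, R(1/3) = 32/27, R(2) = -9.
Hence the absolute minimum is -9 at t = 2.

-9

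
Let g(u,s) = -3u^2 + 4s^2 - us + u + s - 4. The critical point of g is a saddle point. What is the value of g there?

∂g/∂u = -6u - s + 1 = 0 and ∂g/∂s = -u + 8s + 1 = 0, so (u, s) = (9/49, -5/49).
The Hessian has g_{uu} = -6, g_{ss} = 8, g_{us} = -1, giving D = -49 < 0, so the point is a saddle point.
g(9/49, -5/49) = -194/49.

-194/49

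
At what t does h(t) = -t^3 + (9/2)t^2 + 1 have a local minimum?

0

Critical points: h'(t) = -3t^2 + 9t vanishes at t = 0, 3.
h''(t) = -6t + 9. h''(0) = 9 > 0 ⇒ local minimum; h''(3) = -9 < 0 ⇒ local maximum.
The local minimum is h(0) = 1.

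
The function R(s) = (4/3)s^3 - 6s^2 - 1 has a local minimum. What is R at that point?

-19

R'(s) = 4s^2 - 12s. Setting R'(s) = 0 gives s ∈ {0, 3}.
Since R''(s) = 8s - 12, we get R''(0) = -12 < 0 ⇒ local maximum; R''(3) = 12 > 0 ⇒ local minimum.
The local minimum is R(3) = -19.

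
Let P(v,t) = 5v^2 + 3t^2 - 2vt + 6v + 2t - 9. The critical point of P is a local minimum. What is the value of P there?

-82/7

∂P/∂v = 10v - 2t + 6 = 0 and ∂P/∂t = -2v + 6t + 2 = 0, so (v, t) = (-5/7, -4/7).
The Hessian has P_{vv} = 10, P_{tt} = 6, P_{vt} = -2, giving D = 56 > 0 with P_{vv} > 0, so the point is a local minimum.
P(-5/7, -4/7) = -82/7.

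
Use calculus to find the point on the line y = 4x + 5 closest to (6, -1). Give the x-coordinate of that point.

Minimize D(x)^2 = (x - 6)^2 + (4x + 6)^2.
d/dx[D^2] = 2(x - 6) + 2·4·(4x + 6) = 0 ⇒ x = -18/17.
Then y = 13/17 and the distance is √(900/17) ≈ 7.2761.

-18/17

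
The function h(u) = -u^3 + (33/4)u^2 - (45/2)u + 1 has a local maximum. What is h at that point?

-77/4

Critical points: h'(u) = -3u^2 + (33/2)u - 45/2 vanishes at u = 5/2, 3.
Since h''(u) = -6u + 33/2, we get h''(5/2) = 3/2 > 0 ⇒ local minimum; h''(3) = -3/2 < 0 ⇒ local maximum.
The local maximum is h(3) = -77/4.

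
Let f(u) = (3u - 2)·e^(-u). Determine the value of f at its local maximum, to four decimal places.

0.5666

Differentiating with the product rule gives f'(u) = (-3u + 5)·e^(-u). Since e^(-u) > 0, the only critical point is u = 5/3.
f''(5/3) has the same sign as -3 < 0, so this is a local maximum.
f(5/3) = (3)·e^(-5/3) ≈ 0.5666.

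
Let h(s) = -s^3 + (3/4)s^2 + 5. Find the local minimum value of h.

h'(s) = -3s^2 + (3/2)s. Setting h'(s) = 0 gives s ∈ {0, 1/2}.
Since h''(s) = -6s + 3/2, we get h''(0) = 3/2 > 0 ⇒ local minimum; h''(1/2) = -3/2 < 0 ⇒ local maximum.
Thus h has its local minimum at s = 0, with value 5.

5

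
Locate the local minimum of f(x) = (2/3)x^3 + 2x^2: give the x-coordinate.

0

f'(x) = 2x^2 + 4x. Setting f'(x) = 0 gives x ∈ {-2, 0}.
f''(x) = 4x + 4. f''(-2) = -4 < 0 ⇒ local maximum; f''(0) = 4 > 0 ⇒ local minimum.
Thus f has its local minimum at x = 0, with value 0.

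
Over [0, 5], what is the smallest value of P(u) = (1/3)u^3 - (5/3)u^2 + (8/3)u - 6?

-6

P'(u) = u^2 - (10/3)u + 8/3, which vanishes at u = 4/3 and u = 2.
Candidates: P(0) = -6,  P(4/3) = -374/81,  P(2) = -14/3,  P(5) = 22/3.
The minimum over the interval is -6, attained at u = 0.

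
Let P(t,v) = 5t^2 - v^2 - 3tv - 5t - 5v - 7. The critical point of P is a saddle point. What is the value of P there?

∂P/∂t = 10t - 3v - 5 = 0 and ∂P/∂v = -3t - 2v - 5 = 0, so (t, v) = (-5/29, -65/29).
The Hessian has P_{tt} = 10, P_{vv} = -2, P_{tv} = -3, giving D = -29 < 0, so the point is a saddle point.
P(-5/29, -65/29) = -28/29.

-28/29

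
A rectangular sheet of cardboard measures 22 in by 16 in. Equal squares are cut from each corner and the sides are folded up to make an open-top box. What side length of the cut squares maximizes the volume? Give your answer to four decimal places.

3.0504

With cut size x, the volume is V(x) = x(22 − 2x)(16 − 2x) for 0 < x < 8.
V'(x) = 12x^2 − 152x + 352. Setting V'(x) = 0 gives x ≈ 3.0504 (the root in (0, 8)).
V''(x) = 24x − 152 is negative there, so this is the maximum; V ≈ 480.1005.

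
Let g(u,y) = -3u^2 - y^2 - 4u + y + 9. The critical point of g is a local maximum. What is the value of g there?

∂g/∂u = -6u - 4 = 0 and ∂g/∂y = -2y + 1 = 0, so (u, y) = (-2/3, 1/2).
The Hessian has g_{uu} = -6, g_{yy} = -2, g_{uy} = 0, giving D = 12 > 0 with g_{uu} < 0, so the point is a local maximum.
g(-2/3, 1/2) = 127/12.

127/12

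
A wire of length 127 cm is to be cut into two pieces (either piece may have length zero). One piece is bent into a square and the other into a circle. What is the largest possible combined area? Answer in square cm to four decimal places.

1283.5050

Let x be the length used for the square. Square side x/4; circle radius (127−x)/(2π).
A(x) = (x/4)² + π·((127−x)/(2π))² = x²/16 + (127−x)²/(4π) for 0 ≤ x ≤ 127. A'(x) = x/8 − (127−x)/(2π) = 0 gives x = 4·127/(π+4) ≈ 71.1326.
A'' > 0, so the interior critical point is a minimum; the maximum is at an endpoint. A(0) = 1283.5050 and A(127) = 1008.0625, so the largest area is 1283.5050.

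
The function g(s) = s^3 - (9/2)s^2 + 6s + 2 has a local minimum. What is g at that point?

Critical points: g'(s) = 3s^2 - 9s + 6 vanishes at s = 1, 2.
g''(s) = 6s - 9. g''(1) = -3 < 0 ⇒ local maximum; g''(2) = 3 > 0 ⇒ local minimum.
The local minimum is g(2) = 4.

4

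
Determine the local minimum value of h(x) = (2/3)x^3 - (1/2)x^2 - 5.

h'(x) = 2x^2 - x = 0 at x = 0, 1/2.
Second-derivative test with h''(x) = 4x - 1: h''(0) = -1 < 0 ⇒ local maximum; h''(1/2) = 1 > 0 ⇒ local minimum.
So the local minimum value is h(1/2) = -121/24.

-121/24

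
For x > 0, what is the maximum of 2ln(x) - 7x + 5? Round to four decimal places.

h'(x) = 2/x − 7 = 0 gives x = 2/7.
h''(x) = -2/x², which is negative for x > 0, so this is a local maximum.
h(2/7) = 2·ln(2/7) - 2 + 5 ≈ 0.4945.

0.4945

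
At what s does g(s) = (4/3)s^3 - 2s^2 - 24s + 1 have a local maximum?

g'(s) = 4s^2 - 4s - 24 = 0 at s = -2, 3.
Second-derivative test with g''(s) = 8s - 4: g''(-2) = -20 < 0 ⇒ local maximum; g''(3) = 20 > 0 ⇒ local minimum.
So the local maximum value is g(-2) = 91/3.

-2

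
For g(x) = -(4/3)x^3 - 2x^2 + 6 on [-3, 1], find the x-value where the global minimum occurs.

1

Differentiating, g'(x) = -4x^2 - 4x; which vanishes at x = -1 and x = 0.
Compare values at every candidate in [-3, 1]: g(-3) = 24,  g(-1) = 16/3,  g(0) = 6,  g(1) = 8/3.
Hence the absolute minimum is 8/3 at x = 1.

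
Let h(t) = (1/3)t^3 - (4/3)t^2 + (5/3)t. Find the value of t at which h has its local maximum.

1

Critical points: h'(t) = t^2 - (8/3)t + 5/3 vanishes at t = 1, 5/3.
Since h''(t) = 2t - 8/3, we get h''(1) = -2/3 < 0 ⇒ local maximum; h''(5/3) = 2/3 > 0 ⇒ local minimum.
Thus h has its local maximum at t = 1, with value 2/3.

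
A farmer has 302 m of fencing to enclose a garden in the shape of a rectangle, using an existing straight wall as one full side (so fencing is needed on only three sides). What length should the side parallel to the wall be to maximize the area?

151

Let the sides perpendicular to the wall have length x and the parallel side y, so 2x + y = 302 and the area is A = xy = x(302 − 2x).
A'(x) = 302 − 4x = 0 gives x = 151/2, and A''(x) = −4 < 0 confirms a maximum.
Then y = 302 − 2·151/2 = 151 and A = 22801/2.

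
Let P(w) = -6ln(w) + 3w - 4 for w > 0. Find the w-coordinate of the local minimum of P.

P'(w) = -6/w + 3 = 0 gives w = 2.
P''(w) = 6/w², which is positive for w > 0, so this is a local minimum.
P(2) = -6·ln(2) + 6 - 4 ≈ -2.1589.

2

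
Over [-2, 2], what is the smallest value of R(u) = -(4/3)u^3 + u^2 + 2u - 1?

Differentiating, R'(u) = -4u^2 + 2u + 2; which vanishes at u = -1/2 and u = 1.
Evaluating at the critical points and endpoints: R(-2) = 29/3, R(-1/2) = -19/12, R(1) = 2/3, R(2) = -11/3.
Hence the absolute minimum is -11/3 at u = 2.

-11/3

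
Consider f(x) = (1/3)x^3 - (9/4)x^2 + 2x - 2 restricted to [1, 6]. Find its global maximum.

f'(x) = x^2 - (9/2)x + 2, whose only zero in [1, 6] is x = 4.
Compare values at every candidate in [1, 6]: f(1) = -23/12; f(4) = -26/3; f(6) = 1.
So the maximum is f(6) = 1.

1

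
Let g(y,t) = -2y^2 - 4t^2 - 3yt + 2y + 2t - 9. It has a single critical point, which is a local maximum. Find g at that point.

∂g/∂y = -4y - 3t + 2 = 0 and ∂g/∂t = -3y - 8t + 2 = 0, so (y, t) = (10/23, 2/23).
The Hessian has g_{yy} = -4, g_{tt} = -8, g_{yt} = -3, giving D = 23 > 0 with g_{yy} < 0, so the point is a local maximum.
g(10/23, 2/23) = -195/23.

-195/23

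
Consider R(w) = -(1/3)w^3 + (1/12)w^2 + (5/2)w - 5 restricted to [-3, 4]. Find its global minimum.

-15

Differentiating, R'(w) = -w^2 + (1/6)w + 5/2; which vanishes at w = -3/2 and w = 5/3.
Compare values at every candidate in [-3, 4]: R(-3) = -11/4,  R(-3/2) = -119/16,  R(5/3) = -695/324,  R(4) = -15.
The minimum over the interval is -15, attained at w = 4.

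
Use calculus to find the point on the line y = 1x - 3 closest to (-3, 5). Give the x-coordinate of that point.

Minimize D(x)^2 = (x + 3)^2 + (x - 8)^2.
d/dx[D^2] = 2(x + 3) + 2·1·(x - 8) = 0 ⇒ x = 5/2.
Then y = -1/2 and the distance is √(121/2) ≈ 7.7782.

5/2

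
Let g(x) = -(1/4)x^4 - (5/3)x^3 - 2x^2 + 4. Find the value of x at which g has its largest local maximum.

-4

g'(x) = -x^3 - 5x^2 - 4x = 0 at x = -4, -1, 0.
Since g''(x) = -3x^2 - 10x - 4, we get g''(-4) = -12 < 0 ⇒ local maximum; g''(-1) = 3 > 0 ⇒ local minimum; g''(0) = -4 < 0 ⇒ local maximum.
So the largest local maximum value is g(-4) = 44/3.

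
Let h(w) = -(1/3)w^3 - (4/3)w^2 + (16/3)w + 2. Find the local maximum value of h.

482/81

Critical points: h'(w) = -w^2 - (8/3)w + 16/3 vanishes at w = -4, 4/3.
Since h''(w) = -2w - 8/3, we get h''(-4) = 16/3 > 0 ⇒ local minimum; h''(4/3) = -16/3 < 0 ⇒ local maximum.
So the local maximum value is h(4/3) = 482/81.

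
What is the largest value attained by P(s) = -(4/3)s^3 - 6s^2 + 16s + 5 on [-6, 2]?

The derivative is -4s^2 - 12s + 16, which vanishes at s = -4 and s = 1.
Candidates: P(-6) = -19; P(-4) = -209/3; P(1) = 41/3; P(2) = 7/3.
So the maximum is P(1) = 41/3.

41/3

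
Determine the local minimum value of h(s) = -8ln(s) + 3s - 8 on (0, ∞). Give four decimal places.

-7.8466

h'(s) = -8/s + 3 = 0 gives s = 8/3.
h''(s) = 8/s², which is positive for s > 0, so this is a local minimum.
h(8/3) = -8·ln(8/3) + 8 - 8 ≈ -7.8466.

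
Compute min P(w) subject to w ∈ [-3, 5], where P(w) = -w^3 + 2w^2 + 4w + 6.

Differentiating, P'(w) = -3w^2 + 4w + 4; which vanishes at w = -2/3 and w = 2.
Evaluating at the critical points and endpoints: P(-3) = 39; P(-2/3) = 122/27; P(2) = 14; P(5) = -49.
The minimum over the interval is -49, attained at w = 5.

-49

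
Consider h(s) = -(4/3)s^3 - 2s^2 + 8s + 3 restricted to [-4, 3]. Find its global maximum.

73/3

h'(s) = -4s^2 - 4s + 8, which vanishes at s = -2 and s = 1.
Evaluating at the critical points and endpoints: h(-4) = 73/3,  h(-2) = -31/3,  h(1) = 23/3,  h(3) = -27.
Hence the absolute maximum is 73/3 at s = -4.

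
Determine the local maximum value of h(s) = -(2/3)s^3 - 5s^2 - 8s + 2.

Critical points: h'(s) = -2s^2 - 10s - 8 vanishes at s = -4, -1.
Second-derivative test with h''(s) = -4s - 10: h''(-4) = 6 > 0 ⇒ local minimum; h''(-1) = -6 < 0 ⇒ local maximum.
Thus h has its local maximum at s = -1, with value 17/3.

17/3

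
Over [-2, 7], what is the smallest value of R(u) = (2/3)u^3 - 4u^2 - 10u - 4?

R'(u) = 2u^2 - 8u - 10, which vanishes at u = -1 and u = 5.
Candidates: R(-2) = -16/3, R(-1) = 4/3, R(5) = -212/3, R(7) = -124/3.
Hence the absolute minimum is -212/3 at u = 5.

-212/3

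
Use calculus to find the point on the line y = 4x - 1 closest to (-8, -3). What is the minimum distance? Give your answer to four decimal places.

Minimize D(x)^2 = (x + 8)^2 + (4x + 2)^2.
d/dx[D^2] = 2(x + 8) + 2·4·(4x + 2) = 0 ⇒ x = -16/17.
Then y = -81/17 and the distance is √(900/17) ≈ 7.2761.

7.2761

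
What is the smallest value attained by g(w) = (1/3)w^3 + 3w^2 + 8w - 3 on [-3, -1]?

-29/3

g'(w) = w^2 + 6w + 8, whose only zero in [-3, -1] is w = -2.
Candidates: g(-3) = -9,  g(-2) = -29/3,  g(-1) = -25/3.
Hence the absolute minimum is -29/3 at w = -2.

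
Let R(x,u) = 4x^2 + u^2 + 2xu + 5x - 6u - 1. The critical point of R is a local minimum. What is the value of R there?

-241/12

∂R/∂x = 8x + 2u + 5 = 0 and ∂R/∂u = 2x + 2u - 6 = 0, so (x, u) = (-11/6, 29/6).
The Hessian has R_{xx} = 8, R_{uu} = 2, R_{xu} = 2, giving D = 12 > 0 with R_{xx} > 0, so the point is a local minimum.
R(-11/6, 29/6) = -241/12.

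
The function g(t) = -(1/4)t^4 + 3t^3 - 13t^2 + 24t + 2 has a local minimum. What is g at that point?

71/4

Critical points: g'(t) = -t^3 + 9t^2 - 26t + 24 vanishes at t = 2, 3, 4.
g''(t) = -3t^2 + 18t - 26. g''(2) = -2 < 0 ⇒ local maximum; g''(3) = 1 > 0 ⇒ local minimum; g''(4) = -2 < 0 ⇒ local maximum.
Thus g has its local minimum at t = 3, with value 71/4.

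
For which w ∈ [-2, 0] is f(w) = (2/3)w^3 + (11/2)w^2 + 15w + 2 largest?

0

The derivative is 2w^2 + 11w + 15, which has no zeros in [-2, 0].
Compare values at every candidate in [-2, 0]: f(-2) = -34/3; f(0) = 2.
The maximum over the interval is 2, attained at w = 0.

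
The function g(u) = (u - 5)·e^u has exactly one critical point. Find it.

g'(u) = 1·e^u + (u - 5)·1·e^u = (u - 4)·e^u. Since e^u > 0, the only critical point is u = 4.
g''(4) has the same sign as 1 > 0, so this is a local minimum.
g(4) = (-1)·e^(4) ≈ -54.5982.

4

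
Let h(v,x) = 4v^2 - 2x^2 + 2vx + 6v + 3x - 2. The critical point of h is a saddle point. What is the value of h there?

∂h/∂v = 8v + 2x + 6 = 0 and ∂h/∂x = 2v - 4x + 3 = 0, so (v, x) = (-5/6, 1/3).
The Hessian has h_{vv} = 8, h_{xx} = -4, h_{vx} = 2, giving D = -36 < 0, so the point is a saddle point.
h(-5/6, 1/3) = -4.

-4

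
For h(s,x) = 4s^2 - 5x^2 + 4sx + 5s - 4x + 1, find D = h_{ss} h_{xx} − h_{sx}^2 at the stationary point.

-96

∂h/∂s = 8s + 4x + 5 = 0 and ∂h/∂x = 4s - 10x - 4 = 0, so (s, x) = (-17/48, -13/24).
The Hessian has h_{ss} = 8, h_{xx} = -10, h_{sx} = 4, giving D = -96 < 0, so the point is a saddle point.
D = (8)·(-10) − (4)^2 = -96.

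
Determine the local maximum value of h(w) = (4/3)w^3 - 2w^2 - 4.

h'(w) = 4w^2 - 4w = 0 at w = 0, 1.
h''(w) = 8w - 4. h''(0) = -4 < 0 ⇒ local maximum; h''(1) = 4 > 0 ⇒ local minimum.
The local maximum is h(0) = -4.

-4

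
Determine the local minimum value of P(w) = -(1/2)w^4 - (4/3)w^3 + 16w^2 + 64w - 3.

-193/3

P'(w) = -2w^3 - 4w^2 + 32w + 64. Setting P'(w) = 0 gives w ∈ {-4, -2, 4}.
Second-derivative test with P''(w) = -6w^2 - 8w + 32: P''(-4) = -32 < 0 ⇒ local maximum; P''(-2) = 24 > 0 ⇒ local minimum; P''(4) = -96 < 0 ⇒ local maximum.
The local minimum is P(-2) = -193/3.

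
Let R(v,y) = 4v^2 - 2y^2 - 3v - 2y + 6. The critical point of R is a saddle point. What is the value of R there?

95/16

∂R/∂v = 8v - 3 = 0 and ∂R/∂y = -4y - 2 = 0, so (v, y) = (3/8, -1/2).
The Hessian has R_{vv} = 8, R_{yy} = -4, R_{vy} = 0, giving D = -32 < 0, so the point is a saddle point.
R(3/8, -1/2) = 95/16.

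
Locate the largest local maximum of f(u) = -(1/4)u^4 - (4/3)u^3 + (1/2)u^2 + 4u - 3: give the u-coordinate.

f'(u) = -u^3 - 4u^2 + u + 4. Setting f'(u) = 0 gives u ∈ {-4, -1, 1}.
Second-derivative test with f''(u) = -3u^2 - 8u + 1: f''(-4) = -15 < 0 ⇒ local maximum; f''(-1) = 6 > 0 ⇒ local minimum; f''(1) = -10 < 0 ⇒ local maximum.
The largest local maximum is f(-4) = 31/3.

-4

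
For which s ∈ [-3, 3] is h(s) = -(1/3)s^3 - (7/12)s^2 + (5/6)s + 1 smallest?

3

Differentiating, h'(s) = -s^2 - (7/6)s + 5/6; which vanishes at s = -5/3 and s = 1/2.
Candidates: h(-3) = 9/4; h(-5/3) = -151/324; h(1/2) = 59/48; h(3) = -43/4.
Hence the absolute minimum is -43/4 at s = 3.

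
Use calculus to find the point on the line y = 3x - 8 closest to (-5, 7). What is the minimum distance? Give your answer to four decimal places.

9.4868

Minimize D(x)^2 = (x + 5)^2 + (3x - 15)^2.
d/dx[D^2] = 2(x + 5) + 2·3·(3x - 15) = 0 ⇒ x = 4.
Then y = 4 and the distance is √(90) ≈ 9.4868.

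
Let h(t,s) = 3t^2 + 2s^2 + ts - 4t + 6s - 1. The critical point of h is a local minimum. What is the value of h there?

∂h/∂t = 6t + s - 4 = 0 and ∂h/∂s = t + 4s + 6 = 0, so (t, s) = (22/23, -40/23).
The Hessian has h_{tt} = 6, h_{ss} = 4, h_{ts} = 1, giving D = 23 > 0 with h_{tt} > 0, so the point is a local minimum.
h(22/23, -40/23) = -187/23.

-187/23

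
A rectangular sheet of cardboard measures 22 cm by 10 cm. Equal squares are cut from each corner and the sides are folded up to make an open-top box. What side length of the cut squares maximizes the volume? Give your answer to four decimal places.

2.1535

With cut size x, the volume is V(x) = x(22 − 2x)(10 − 2x) for 0 < x < 5.
V'(x) = 12x^2 − 128x + 220. Setting V'(x) = 0 gives x ≈ 2.1535 (the root in (0, 5)).
V''(x) = 24x − 128 is negative there, so this is the maximum; V ≈ 216.9140.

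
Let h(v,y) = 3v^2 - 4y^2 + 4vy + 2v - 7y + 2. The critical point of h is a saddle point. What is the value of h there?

∂h/∂v = 6v + 4y + 2 = 0 and ∂h/∂y = 4v - 8y - 7 = 0, so (v, y) = (3/16, -25/32).
The Hessian has h_{vv} = 6, h_{yy} = -8, h_{vy} = 4, giving D = -64 < 0, so the point is a saddle point.
h(3/16, -25/32) = 315/64.

315/64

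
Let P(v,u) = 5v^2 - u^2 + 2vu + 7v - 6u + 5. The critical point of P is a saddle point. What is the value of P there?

335/24

∂P/∂v = 10v + 2u + 7 = 0 and ∂P/∂u = 2v - 2u - 6 = 0, so (v, u) = (-1/12, -37/12).
The Hessian has P_{vv} = 10, P_{uu} = -2, P_{vu} = 2, giving D = -24 < 0, so the point is a saddle point.
P(-1/12, -37/12) = 335/24.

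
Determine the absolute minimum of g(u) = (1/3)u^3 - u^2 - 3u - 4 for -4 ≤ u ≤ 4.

-88/3

g'(u) = u^2 - 2u - 3, which vanishes at u = -1 and u = 3.
Evaluating at the critical points and endpoints: g(-4) = -88/3,  g(-1) = -7/3,  g(3) = -13,  g(4) = -32/3.
So the minimum is g(-4) = -88/3.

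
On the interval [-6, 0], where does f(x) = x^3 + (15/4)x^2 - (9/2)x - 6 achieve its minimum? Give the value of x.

-6

f'(x) = 3x^2 + (15/2)x - 9/2, whose only zero in [-6, 0] is x = -3.
Evaluating at the critical points and endpoints: f(-6) = -60, f(-3) = 57/4, f(0) = -6.
Hence the absolute minimum is -60 at x = -6.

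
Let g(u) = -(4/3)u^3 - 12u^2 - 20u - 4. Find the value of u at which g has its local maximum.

g'(u) = -4u^2 - 24u - 20. Setting g'(u) = 0 gives u ∈ {-5, -1}.
Since g''(u) = -8u - 24, we get g''(-5) = 16 > 0 ⇒ local minimum; g''(-1) = -16 < 0 ⇒ local maximum.
Thus g has its local maximum at u = -1, with value 16/3.

-1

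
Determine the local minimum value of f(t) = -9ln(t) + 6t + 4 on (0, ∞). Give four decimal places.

9.3508

f'(t) = -9/t + 6 = 0 gives t = 3/2.
f''(t) = 9/t², which is positive for t > 0, so this is a local minimum.
f(3/2) = -9·ln(3/2) + 9 + 4 ≈ 9.3508.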